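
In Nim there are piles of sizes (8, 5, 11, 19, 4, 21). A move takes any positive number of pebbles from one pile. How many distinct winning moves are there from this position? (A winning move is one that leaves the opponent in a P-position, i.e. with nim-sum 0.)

Nim-sum: 8 ⊕ 5 ⊕ 11 ⊕ 19 ⊕ 4 ⊕ 21 = 4.
The overall nim-sum is X = 4. A pile of size p has a winning move iff p XOR X < p (reduce it to p XOR X).
  8: 8 XOR 4 = 12 ≥ 8 — no move.
  5: 5 XOR 4 = 1 < 5 — winning move (to 1).
  11: 11 XOR 4 = 15 ≥ 11 — no move.
  19: 19 XOR 4 = 23 ≥ 19 — no move.
  4: 4 XOR 4 = 0 < 4 — winning move (to 0).
  21: 21 XOR 4 = 17 < 21 — winning move (to 17).
That gives 3 winning moves.

3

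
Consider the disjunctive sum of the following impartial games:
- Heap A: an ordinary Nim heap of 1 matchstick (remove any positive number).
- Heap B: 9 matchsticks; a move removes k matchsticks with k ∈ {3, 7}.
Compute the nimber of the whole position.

0

Heap A is a plain Nim heap of size 1, so its Grundy value is 1.
Grundy values for heap B (subtraction set {3, 7}):
g(0) = mex{} = 0
g(1) = mex{} = 0
g(2) = mex{} = 0
g(3) = mex{0} = 1
g(4) = mex{0} = 1
g(5) = mex{0} = 1
g(6) = mex{1} = 0
g(7) = mex{0,1} = 2
g(8) = mex{0,1} = 2
g(9) = mex{0} = 1
So g(9) = 1.
By the Sprague-Grundy theorem, the Grundy value of a sum of independent games is the XOR of the component values.
Combined value = 1 ⊕ 1 = 0.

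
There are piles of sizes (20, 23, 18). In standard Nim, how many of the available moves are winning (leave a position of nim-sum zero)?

Compute the nim-sum pairwise:
20 ^ 23 = 3
3 ^ 18 = 17
The overall nim-sum is X = 17. A pile of size p has a winning move iff p XOR X < p (reduce it to p XOR X).
  20: 20 XOR 17 = 5 < 20 — winning move (to 5).
  23: 23 XOR 17 = 6 < 23 — winning move (to 6).
  18: 18 XOR 17 = 3 < 18 — winning move (to 3).
That gives 3 winning moves.

3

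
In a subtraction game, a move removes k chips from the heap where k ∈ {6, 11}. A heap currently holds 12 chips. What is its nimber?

Grundy values for subtraction set {6, 11}:
k:     0  1  2  3  4  5  6  7  8  9 10 11 12
g(k):  0  0  0  0  0  0  1  1  1  1  1  1  2
So g(12) = 2.

2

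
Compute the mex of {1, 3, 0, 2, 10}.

4

The values 0, 1, 2, 3 are all present; 4 is the first non-negative integer missing from the set.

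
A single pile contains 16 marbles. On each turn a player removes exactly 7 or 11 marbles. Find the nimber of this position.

2

Build the Grundy sequence with g(k) = mex{g(k−s) : s ∈ {7, 11}, s ≤ k}:
k:     0  1  2  3  4  5  6  7  8  9 10 11 12 13 14 15 16
g(k):  0  0  0  0  0  0  0  1  1  1  1  1  1  1  2  2  2
So g(16) = 2.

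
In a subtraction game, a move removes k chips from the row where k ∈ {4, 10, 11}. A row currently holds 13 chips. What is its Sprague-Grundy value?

1

Build the Grundy sequence with g(k) = mex{g(k−s) : s ∈ {4, 10, 11}, s ≤ k}:
k:     0  1  2  3  4  5  6  7  8  9 10 11 12 13
g(k):  0  0  0  0  1  1  1  1  0  0  2  2  1  1
So g(13) = 1.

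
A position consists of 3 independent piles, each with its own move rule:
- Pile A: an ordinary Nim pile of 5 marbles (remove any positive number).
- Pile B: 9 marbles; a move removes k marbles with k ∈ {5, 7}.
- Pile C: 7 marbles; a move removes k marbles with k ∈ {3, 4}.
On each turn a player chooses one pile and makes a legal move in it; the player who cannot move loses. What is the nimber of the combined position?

4

Pile A is a plain Nim pile of size 5, so its Grundy value is 5.
For pile B, compute g(0), g(1), … with moves {5, 7}:
k:     0  1  2  3  4  5  6  7  8  9
g(k):  0  0  0  0  0  1  1  1  1  1
So g(9) = 1.
Grundy values for pile C (subtraction set {3, 4}):
k:     0  1  2  3  4  5  6  7
g(k):  0  0  0  1  1  1  2  0
So g(7) = 0.
By the Sprague-Grundy theorem, the Grundy value of a sum of independent games is the XOR of the component values.
Combined value = 5 ⊕ 1 ⊕ 0 = 4.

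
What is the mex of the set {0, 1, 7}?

2

The values 0, 1 are all present; 2 is the first non-negative integer missing from the set.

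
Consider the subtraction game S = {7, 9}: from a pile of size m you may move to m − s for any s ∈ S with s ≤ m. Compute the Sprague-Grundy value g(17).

Build the Grundy sequence with g(k) = mex{g(k−s) : s ∈ {7, 9}, s ≤ k}:
k:     0  1  2  3  4  5  6  7  8  9 10 11 12 13 14 15 16 17
g(k):  0  0  0  0  0  0  0  1  1  1  1  1  1  1  2  2  0  0
So g(17) = 0.

0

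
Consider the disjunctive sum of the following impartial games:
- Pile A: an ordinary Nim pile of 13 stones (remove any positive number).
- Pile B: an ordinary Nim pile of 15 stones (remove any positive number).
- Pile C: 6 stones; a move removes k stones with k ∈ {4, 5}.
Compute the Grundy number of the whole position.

3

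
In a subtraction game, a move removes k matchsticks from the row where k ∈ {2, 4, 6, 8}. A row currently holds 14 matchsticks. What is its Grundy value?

Compute g(0), g(1), … for moves {2, 4, 6, 8}:
k:     0  1  2  3  4  5  6  7  8  9 10 11 12 13 14
g(k):  0  0  1  1  2  2  3  3  4  4  0  0  1  1  2
So g(14) = 2.

2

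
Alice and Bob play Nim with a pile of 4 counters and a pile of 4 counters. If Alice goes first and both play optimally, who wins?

Compute the nim-sum pairwise:
4 ⊕ 4 = 0
The nim-sum is 0, so this is a P-position: the player to move is in a losing position under optimal play; Alice is about to move from it and so loses — Bob wins.

Bob wins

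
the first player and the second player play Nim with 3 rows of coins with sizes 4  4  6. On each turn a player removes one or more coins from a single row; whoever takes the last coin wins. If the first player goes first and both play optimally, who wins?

In binary:
  100  (4)
  100  (4)
  110  (6)
  ---
  110  (6)
The nim-sum is 6 ≠ 0, so this is an N-position: the player to move can win; the first player has a winning move.

the first player wins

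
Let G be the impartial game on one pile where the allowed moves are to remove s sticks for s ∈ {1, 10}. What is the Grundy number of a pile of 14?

1

Grundy values for subtraction set {1, 10}:
k:     0  1  2  3  4  5  6  7  8  9 10 11 12 13 14
g(k):  0  1  0  1  0  1  0  1  0  1  2  0  1  0  1
So g(14) = 1.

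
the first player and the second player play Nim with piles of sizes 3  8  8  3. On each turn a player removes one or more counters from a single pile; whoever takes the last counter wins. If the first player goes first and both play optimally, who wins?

the second player wins

Bitwise XOR of the heap sizes:
  0011  (3)
  1000  (8)
  1000  (8)
  0011  (3)
  ----
  0000  (0)
The nim-sum is 0, so this is a P-position: the player to move is in a losing position under optimal play; the first player is about to move from it and so loses — the second player wins.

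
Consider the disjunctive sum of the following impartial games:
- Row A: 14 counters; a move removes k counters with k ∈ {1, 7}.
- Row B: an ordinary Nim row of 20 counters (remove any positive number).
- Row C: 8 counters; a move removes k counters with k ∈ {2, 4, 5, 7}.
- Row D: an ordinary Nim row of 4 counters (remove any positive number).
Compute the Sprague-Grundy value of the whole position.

For row A, compute g(0), g(1), … with moves {1, 7}:
g(0) = mex{} = 0
g(1) = mex{0} = 1
g(2) = mex{1} = 0
g(3) = mex{0} = 1
g(4) = mex{1} = 0
g(5) = mex{0} = 1
g(6) = mex{1} = 0
g(7) = mex{0} = 1
g(8) = mex{1} = 0
g(9) = mex{0} = 1
g(10) = mex{1} = 0
g(11) = mex{0} = 1
g(12) = mex{1} = 0
g(13) = mex{0} = 1
g(14) = mex{1} = 0
So g(14) = 0.
Row B is a plain Nim row of size 20, so its Grundy value is 20.
Build the Grundy sequence for row C with g(k) = mex{g(k−s) : s ∈ {2, 4, 5, 7}, s ≤ k}:
k:     0  1  2  3  4  5  6  7  8
g(k):  0  0  1  1  2  2  3  3  4
So g(8) = 4.
Row D is a plain Nim row of size 4, so its Grundy value is 4.
By the Sprague-Grundy theorem, the Grundy value of a sum of independent games is the XOR of the component values.
Combined value = 0 ⊕ 20 ⊕ 4 ⊕ 4 = 20.

20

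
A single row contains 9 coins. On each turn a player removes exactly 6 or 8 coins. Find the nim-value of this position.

1

Compute g(0), g(1), … for moves {6, 8}:
g(0) = mex{} = 0
g(1) = mex{} = 0
g(2) = mex{} = 0
g(3) = mex{} = 0
g(4) = mex{} = 0
g(5) = mex{} = 0
g(6) = mex{0} = 1
g(7) = mex{0} = 1
g(8) = mex{0} = 1
g(9) = mex{0} = 1
So g(9) = 1.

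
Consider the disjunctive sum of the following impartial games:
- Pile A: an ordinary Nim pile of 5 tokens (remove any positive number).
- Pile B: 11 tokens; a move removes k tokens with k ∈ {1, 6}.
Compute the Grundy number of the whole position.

Pile A is a plain Nim pile of size 5, so its Grundy value is 5.
Grundy values for pile B (subtraction set {1, 6}):
g(0) = mex{} = 0
g(1) = mex{0} = 1
g(2) = mex{1} = 0
g(3) = mex{0} = 1
g(4) = mex{1} = 0
g(5) = mex{0} = 1
g(6) = mex{0,1} = 2
g(7) = mex{1,2} = 0
g(8) = mex{0} = 1
g(9) = mex{1} = 0
g(10) = mex{0} = 1
g(11) = mex{1} = 0
So g(11) = 0.
By the Sprague-Grundy theorem, the Grundy value of a sum of independent games is the XOR of the component values.
Combined value = 5 ⊕ 0 = 5.

5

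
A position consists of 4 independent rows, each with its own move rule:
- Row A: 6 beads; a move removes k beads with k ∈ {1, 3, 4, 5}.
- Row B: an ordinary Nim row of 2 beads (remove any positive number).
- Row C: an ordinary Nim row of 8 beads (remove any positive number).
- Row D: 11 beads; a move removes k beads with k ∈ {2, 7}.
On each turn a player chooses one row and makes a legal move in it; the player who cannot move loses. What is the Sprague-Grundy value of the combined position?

9

Grundy values for row A (subtraction set {1, 3, 4, 5}):
g(0) = mex{} = 0
g(1) = mex{0} = 1
g(2) = mex{1} = 0
g(3) = mex{0} = 1
g(4) = mex{0,1} = 2
g(5) = mex{0,1,2} = 3
g(6) = mex{0,1,3} = 2
So g(6) = 2.
Row B is a plain Nim row of size 2, so its Grundy value is 2.
Row C is a plain Nim row of size 8, so its Grundy value is 8.
Build the Grundy sequence for row D with g(k) = mex{g(k−s) : s ∈ {2, 7}, s ≤ k}:
k:     0  1  2  3  4  5  6  7  8  9 10 11
g(k):  0  0  1  1  0  0  1  1  2  0  0  1
So g(11) = 1.
The value of a disjunctive sum is the nim-sum of the parts.
Combined value = 2 ⊕ 2 ⊕ 8 ⊕ 1 = 9.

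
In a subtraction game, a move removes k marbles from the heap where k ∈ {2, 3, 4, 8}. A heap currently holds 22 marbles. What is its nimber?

Grundy values for subtraction set {2, 3, 4, 8}:
k:     0  1  2  3  4  5  6  7  8  9 10 11 12 13 14 15 16 17 18 19 20 21 22
g(k):  0  0  1  1  2  2  0  0  1  1  2  2  0  0  1  1  2  2  0  0  1  1  2
So g(22) = 2.

2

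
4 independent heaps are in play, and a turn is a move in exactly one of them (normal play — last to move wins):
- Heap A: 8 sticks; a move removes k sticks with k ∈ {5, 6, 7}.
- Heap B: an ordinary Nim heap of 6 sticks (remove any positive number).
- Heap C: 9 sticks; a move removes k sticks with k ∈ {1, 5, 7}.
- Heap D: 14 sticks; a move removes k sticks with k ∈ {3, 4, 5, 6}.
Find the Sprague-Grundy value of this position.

7

For heap A, compute g(0), g(1), … with moves {5, 6, 7}:
k:     0  1  2  3  4  5  6  7  8
g(k):  0  0  0  0  0  1  1  1  1
So g(8) = 1.
Heap B is a plain Nim heap of size 6, so its Grundy value is 6.
Grundy values for heap C (subtraction set {1, 5, 7}):
k:     0  1  2  3  4  5  6  7  8  9
g(k):  0  1  0  1  0  1  0  1  0  1
So g(9) = 1.
For heap D, compute g(0), g(1), … with moves {3, 4, 5, 6}:
k:     0  1  2  3  4  5  6  7  8  9 10 11 12 13 14
g(k):  0  0  0  1  1  1  2  2  2  0  0  0  1  1  1
So g(14) = 1.
By the Sprague-Grundy theorem, the Grundy value of a sum of independent games is the XOR of the component values.
Combined value = 1 ⊕ 6 ⊕ 1 ⊕ 1 = 7.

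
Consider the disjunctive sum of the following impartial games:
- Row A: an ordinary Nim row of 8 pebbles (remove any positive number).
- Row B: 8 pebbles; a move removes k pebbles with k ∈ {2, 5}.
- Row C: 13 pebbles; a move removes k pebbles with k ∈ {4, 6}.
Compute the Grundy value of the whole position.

8

Row A is a plain Nim row of size 8, so its Grundy value is 8.
For row B, compute g(0), g(1), … with moves {2, 5}:
g(0) = mex{} = 0
g(1) = mex{} = 0
g(2) = mex{0} = 1
g(3) = mex{0} = 1
g(4) = mex{1} = 0
g(5) = mex{0,1} = 2
g(6) = mex{0} = 1
g(7) = mex{1,2} = 0
g(8) = mex{1} = 0
So g(8) = 0.
Grundy values for row C (subtraction set {4, 6}):
k:     0  1  2  3  4  5  6  7  8  9 10 11 12 13
g(k):  0  0  0  0  1  1  1  1  2  2  0  0  0  0
So g(13) = 0.
By the Sprague-Grundy theorem, the Grundy value of a sum of independent games is the XOR of the component values.
Combined value = 8 XOR 0 XOR 0 = 8.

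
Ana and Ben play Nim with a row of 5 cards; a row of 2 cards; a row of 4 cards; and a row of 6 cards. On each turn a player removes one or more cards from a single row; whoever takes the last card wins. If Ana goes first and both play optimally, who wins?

Ana wins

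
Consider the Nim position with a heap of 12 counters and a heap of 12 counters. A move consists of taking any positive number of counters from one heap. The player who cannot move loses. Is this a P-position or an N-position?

P-position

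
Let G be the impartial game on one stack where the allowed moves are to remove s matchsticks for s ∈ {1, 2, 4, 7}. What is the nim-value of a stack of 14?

2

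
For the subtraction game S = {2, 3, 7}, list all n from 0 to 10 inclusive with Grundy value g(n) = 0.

0, 1, 5, 6, 10

Grundy values for subtraction set {2, 3, 7}:
k:     0  1  2  3  4  5  6  7  8  9 10
g(k):  0  0  1  1  2  0  0  1  1  2  0
The P-positions (g = 0) in 0..10 are 0, 1, 5, 6, 10.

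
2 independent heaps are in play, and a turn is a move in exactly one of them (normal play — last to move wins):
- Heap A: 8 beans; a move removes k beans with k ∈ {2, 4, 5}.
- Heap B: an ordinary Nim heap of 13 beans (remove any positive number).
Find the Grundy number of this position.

Grundy values for heap A (subtraction set {2, 4, 5}):
g(0) = mex{} = 0
g(1) = mex{} = 0
g(2) = mex{0} = 1
g(3) = mex{0} = 1
g(4) = mex{0,1} = 2
g(5) = mex{0,1} = 2
g(6) = mex{0,1,2} = 3
g(7) = mex{1,2} = 0
g(8) = mex{1,2,3} = 0
So g(8) = 0.
Heap B is a plain Nim heap of size 13, so its Grundy value is 13.
By the Sprague-Grundy theorem, the Grundy value of a sum of independent games is the XOR of the component values.
Combined value = 0 ⊕ 13 = 13.

13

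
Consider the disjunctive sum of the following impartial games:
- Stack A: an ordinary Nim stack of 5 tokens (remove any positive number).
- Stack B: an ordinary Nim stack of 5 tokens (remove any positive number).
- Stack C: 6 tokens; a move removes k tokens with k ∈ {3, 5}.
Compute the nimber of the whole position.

2

Stack A is a plain Nim stack of size 5, so its Grundy value is 5.
Stack B is a plain Nim stack of size 5, so its Grundy value is 5.
Build the Grundy sequence for stack C with g(k) = mex{g(k−s) : s ∈ {3, 5}, s ≤ k}:
k:     0  1  2  3  4  5  6
g(k):  0  0  0  1  1  1  2
So g(6) = 2.
The value of a disjunctive sum is the nim-sum of the parts.
Combined value = 5 XOR 5 XOR 2 = 2.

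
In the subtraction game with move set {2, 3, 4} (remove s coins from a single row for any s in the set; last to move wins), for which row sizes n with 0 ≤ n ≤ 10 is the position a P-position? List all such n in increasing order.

0, 1, 6, 7

Grundy values for subtraction set {2, 3, 4}:
g(0) = mex{} = 0
g(1) = mex{} = 0
g(2) = mex{0} = 1
g(3) = mex{0} = 1
g(4) = mex{0,1} = 2
g(5) = mex{0,1} = 2
g(6) = mex{1,2} = 0
g(7) = mex{1,2} = 0
g(8) = mex{0,2} = 1
g(9) = mex{0,2} = 1
g(10) = mex{0,1} = 2
The P-positions (g = 0) in 0..10 are 0, 1, 6, 7.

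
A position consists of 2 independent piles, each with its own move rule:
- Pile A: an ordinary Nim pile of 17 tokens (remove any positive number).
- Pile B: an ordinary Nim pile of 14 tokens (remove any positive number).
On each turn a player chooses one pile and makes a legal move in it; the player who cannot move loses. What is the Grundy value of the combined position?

31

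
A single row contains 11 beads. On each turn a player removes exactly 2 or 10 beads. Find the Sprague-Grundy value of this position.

1

Compute g(0), g(1), … for moves {2, 10}:
k:     0  1  2  3  4  5  6  7  8  9 10 11
g(k):  0  0  1  1  0  0  1  1  0  0  1  1
So g(11) = 1.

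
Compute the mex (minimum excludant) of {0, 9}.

1

0 is in the set but 1 is not, so the mex is 1.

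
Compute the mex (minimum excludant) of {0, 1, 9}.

2

The values 0, 1 are all present; 2 is the first non-negative integer missing from the set.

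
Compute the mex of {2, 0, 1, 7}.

3

The values 0, 1, 2 are all present; 3 is the first non-negative integer missing from the set.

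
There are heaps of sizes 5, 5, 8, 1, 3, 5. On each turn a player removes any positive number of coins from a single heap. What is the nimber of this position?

15

Bitwise XOR of the heap sizes:
  0101  (5)
  0101  (5)
  1000  (8)
  0001  (1)
  0011  (3)
  0101  (5)
  ----
  1111  (15)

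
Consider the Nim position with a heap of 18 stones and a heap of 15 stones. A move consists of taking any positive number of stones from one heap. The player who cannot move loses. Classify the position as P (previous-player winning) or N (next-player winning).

N-position

Bitwise XOR of the heap sizes:
  10010  (18)
  01111  (15)
  -----
  11101  (29)
The nim-sum is 29 ≠ 0, so this is an N-position: the player to move can win.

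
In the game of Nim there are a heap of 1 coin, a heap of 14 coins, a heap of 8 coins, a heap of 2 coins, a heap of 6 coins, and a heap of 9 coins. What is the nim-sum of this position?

Compute the nim-sum pairwise:
1 XOR 14 = 15
15 XOR 8 = 7
7 XOR 2 = 5
5 XOR 6 = 3
3 XOR 9 = 10

10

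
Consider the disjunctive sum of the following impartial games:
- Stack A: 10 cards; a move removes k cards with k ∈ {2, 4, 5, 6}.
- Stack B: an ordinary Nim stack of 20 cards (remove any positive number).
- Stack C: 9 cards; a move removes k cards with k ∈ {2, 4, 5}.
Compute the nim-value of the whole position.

20

For stack A, compute g(0), g(1), … with moves {2, 4, 5, 6}:
g(0) = mex{} = 0
g(1) = mex{} = 0
g(2) = mex{0} = 1
g(3) = mex{0} = 1
g(4) = mex{0,1} = 2
g(5) = mex{0,1} = 2
g(6) = mex{0,1,2} = 3
g(7) = mex{0,1,2} = 3
g(8) = mex{1,2,3} = 0
g(9) = mex{1,2,3} = 0
g(10) = mex{0,2,3} = 1
So g(10) = 1.
Stack B is a plain Nim stack of size 20, so its Grundy value is 20.
Grundy values for stack C (subtraction set {2, 4, 5}):
k:     0  1  2  3  4  5  6  7  8  9
g(k):  0  0  1  1  2  2  3  0  0  1
So g(9) = 1.
By the Sprague-Grundy theorem, the Grundy value of a sum of independent games is the XOR of the component values.
Combined value = 1 ⊕ 20 ⊕ 1 = 20.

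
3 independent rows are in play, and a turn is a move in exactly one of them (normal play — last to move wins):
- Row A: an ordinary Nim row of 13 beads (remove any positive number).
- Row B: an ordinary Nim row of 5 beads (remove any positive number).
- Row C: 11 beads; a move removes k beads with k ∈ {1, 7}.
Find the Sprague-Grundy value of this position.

9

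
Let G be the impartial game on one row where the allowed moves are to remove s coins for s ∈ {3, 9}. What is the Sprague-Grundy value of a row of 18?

Grundy values for subtraction set {3, 9}:
k:     0  1  2  3  4  5  6  7  8  9 10 11 12 13 14 15 16 17 18
g(k):  0  0  0  1  1  1  0  0  0  1  1  1  0  0  0  1  1  1  0
So g(18) = 0.

0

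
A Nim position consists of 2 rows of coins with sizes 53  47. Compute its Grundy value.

26

Nim-sum: 53 ⊕ 47 = 26.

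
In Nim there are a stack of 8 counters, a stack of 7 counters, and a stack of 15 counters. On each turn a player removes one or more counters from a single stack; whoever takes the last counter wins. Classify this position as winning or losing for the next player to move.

Nim-sum: 8 ^ 7 ^ 15 = 0.
The nim-sum is 0, so this is a P-position: the player to move is in a losing position under optimal play.

Losing position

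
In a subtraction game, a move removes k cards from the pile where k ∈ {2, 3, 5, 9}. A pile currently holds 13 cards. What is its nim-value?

Compute g(0), g(1), … for moves {2, 3, 5, 9}:
k:     0  1  2  3  4  5  6  7  8  9 10 11 12 13
g(k):  0  0  1  1  2  2  3  0  0  1  1  2  2  3
So g(13) = 3.

3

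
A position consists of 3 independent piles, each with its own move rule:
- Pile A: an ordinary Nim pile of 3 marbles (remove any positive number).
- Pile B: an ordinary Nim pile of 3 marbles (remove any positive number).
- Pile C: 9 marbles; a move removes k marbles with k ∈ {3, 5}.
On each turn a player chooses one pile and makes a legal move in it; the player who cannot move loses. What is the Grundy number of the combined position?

Pile A is a plain Nim pile of size 3, so its Grundy value is 3.
Pile B is a plain Nim pile of size 3, so its Grundy value is 3.
Grundy values for pile C (subtraction set {3, 5}):
k:     0  1  2  3  4  5  6  7  8  9
g(k):  0  0  0  1  1  1  2  2  0  0
So g(9) = 0.
By the Sprague-Grundy theorem, the Grundy value of a sum of independent games is the XOR of the component values.
Combined value = 3 XOR 3 XOR 0 = 0.

0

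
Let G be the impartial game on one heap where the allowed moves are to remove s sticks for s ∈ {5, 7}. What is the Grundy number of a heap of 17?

1

Build the Grundy sequence with g(k) = mex{g(k−s) : s ∈ {5, 7}, s ≤ k}:
k:     0  1  2  3  4  5  6  7  8  9 10 11 12 13 14 15 16 17
g(k):  0  0  0  0  0  1  1  1  1  1  2  2  0  0  0  0  0  1
So g(17) = 1.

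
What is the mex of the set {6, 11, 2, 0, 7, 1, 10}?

The values 0, 1, 2 are all present; 3 is the first non-negative integer missing from the set.

3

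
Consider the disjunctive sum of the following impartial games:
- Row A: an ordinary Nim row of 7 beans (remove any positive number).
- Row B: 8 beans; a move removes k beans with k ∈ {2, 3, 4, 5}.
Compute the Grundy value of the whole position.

Row A is a plain Nim row of size 7, so its Grundy value is 7.
Build the Grundy sequence for row B with g(k) = mex{g(k−s) : s ∈ {2, 3, 4, 5}, s ≤ k}:
g(0) = mex{} = 0
g(1) = mex{} = 0
g(2) = mex{0} = 1
g(3) = mex{0} = 1
g(4) = mex{0,1} = 2
g(5) = mex{0,1} = 2
g(6) = mex{0,1,2} = 3
g(7) = mex{1,2} = 0
g(8) = mex{1,2,3} = 0
So g(8) = 0.
The value of a disjunctive sum is the nim-sum of the parts.
Combined value = 7 XOR 0 = 7.

7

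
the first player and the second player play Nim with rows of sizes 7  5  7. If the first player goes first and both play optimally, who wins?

the first player wins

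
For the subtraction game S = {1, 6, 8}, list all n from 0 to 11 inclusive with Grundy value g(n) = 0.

0, 2, 4, 7, 9, 11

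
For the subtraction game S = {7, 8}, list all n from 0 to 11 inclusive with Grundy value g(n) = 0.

0, 1, 2, 3, 4, 5, 6

Compute g(0), g(1), … for moves {7, 8}:
g(0) = mex{} = 0
g(1) = mex{} = 0
g(2) = mex{} = 0
g(3) = mex{} = 0
g(4) = mex{} = 0
g(5) = mex{} = 0
g(6) = mex{} = 0
g(7) = mex{0} = 1
g(8) = mex{0} = 1
g(9) = mex{0} = 1
g(10) = mex{0} = 1
g(11) = mex{0} = 1
The P-positions (g = 0) in 0..11 are 0, 1, 2, 3, 4, 5, 6.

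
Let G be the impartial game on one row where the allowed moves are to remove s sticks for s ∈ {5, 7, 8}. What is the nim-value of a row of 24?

2

Grundy values for subtraction set {5, 7, 8}:
k:     0  1  2  3  4  5  6  7  8  9 10 11 12 13 14 15 16 17 18 19 20 21 22 23 24
g(k):  0  0  0  0  0  1  1  1  1  1  2  2  2  0  0  0  0  0  1  1  1  1  1  2  2
So g(24) = 2.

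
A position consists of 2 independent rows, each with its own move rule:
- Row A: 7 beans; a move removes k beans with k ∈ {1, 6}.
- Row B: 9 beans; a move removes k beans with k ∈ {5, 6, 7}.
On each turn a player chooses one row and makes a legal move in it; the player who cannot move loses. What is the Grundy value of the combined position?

1

For row A, compute g(0), g(1), … with moves {1, 6}:
k:     0  1  2  3  4  5  6  7
g(k):  0  1  0  1  0  1  2  0
So g(7) = 0.
Grundy values for row B (subtraction set {5, 6, 7}):
g(0) = mex{} = 0
g(1) = mex{} = 0
g(2) = mex{} = 0
g(3) = mex{} = 0
g(4) = mex{} = 0
g(5) = mex{0} = 1
g(6) = mex{0} = 1
g(7) = mex{0} = 1
g(8) = mex{0} = 1
g(9) = mex{0} = 1
So g(9) = 1.
By the Sprague-Grundy theorem, the Grundy value of a sum of independent games is the XOR of the component values.
Combined value = 0 ⊕ 1 = 1.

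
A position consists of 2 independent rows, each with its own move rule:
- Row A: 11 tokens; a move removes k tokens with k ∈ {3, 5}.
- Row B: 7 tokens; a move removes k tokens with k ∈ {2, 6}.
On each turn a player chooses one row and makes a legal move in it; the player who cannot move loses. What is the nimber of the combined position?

Build the Grundy sequence for row A with g(k) = mex{g(k−s) : s ∈ {3, 5}, s ≤ k}:
g(0) = mex{} = 0
g(1) = mex{} = 0
g(2) = mex{} = 0
g(3) = mex{0} = 1
g(4) = mex{0} = 1
g(5) = mex{0} = 1
g(6) = mex{0,1} = 2
g(7) = mex{0,1} = 2
g(8) = mex{1} = 0
g(9) = mex{1,2} = 0
g(10) = mex{1,2} = 0
g(11) = mex{0,2} = 1
So g(11) = 1.
Grundy values for row B (subtraction set {2, 6}):
g(0) = mex{} = 0
g(1) = mex{} = 0
g(2) = mex{0} = 1
g(3) = mex{0} = 1
g(4) = mex{1} = 0
g(5) = mex{1} = 0
g(6) = mex{0} = 1
g(7) = mex{0} = 1
So g(7) = 1.
By the Sprague-Grundy theorem, the Grundy value of a sum of independent games is the XOR of the component values.
Combined value = 1 XOR 1 = 0.

0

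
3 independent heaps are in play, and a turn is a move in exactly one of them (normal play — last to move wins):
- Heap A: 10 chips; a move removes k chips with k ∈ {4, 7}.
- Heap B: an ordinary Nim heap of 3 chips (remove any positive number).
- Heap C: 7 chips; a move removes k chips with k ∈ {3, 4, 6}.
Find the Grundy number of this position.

3

For heap A, compute g(0), g(1), … with moves {4, 7}:
g(0) = mex{} = 0
g(1) = mex{} = 0
g(2) = mex{} = 0
g(3) = mex{} = 0
g(4) = mex{0} = 1
g(5) = mex{0} = 1
g(6) = mex{0} = 1
g(7) = mex{0} = 1
g(8) = mex{0,1} = 2
g(9) = mex{0,1} = 2
g(10) = mex{0,1} = 2
So g(10) = 2.
Heap B is a plain Nim heap of size 3, so its Grundy value is 3.
Build the Grundy sequence for heap C with g(k) = mex{g(k−s) : s ∈ {3, 4, 6}, s ≤ k}:
g(0) = mex{} = 0
g(1) = mex{} = 0
g(2) = mex{} = 0
g(3) = mex{0} = 1
g(4) = mex{0} = 1
g(5) = mex{0} = 1
g(6) = mex{0,1} = 2
g(7) = mex{0,1} = 2
So g(7) = 2.
By the Sprague-Grundy theorem, the Grundy value of a sum of independent games is the XOR of the component values.
Combined value = 2 XOR 3 XOR 2 = 3.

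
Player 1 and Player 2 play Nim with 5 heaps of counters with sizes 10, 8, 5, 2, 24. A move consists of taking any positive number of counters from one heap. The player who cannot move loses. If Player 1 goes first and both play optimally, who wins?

Compute the nim-sum pairwise:
10 ^ 8 = 2
2 ^ 5 = 7
7 ^ 2 = 5
5 ^ 24 = 29
The nim-sum is 29 ≠ 0, so this is an N-position: the player to move can win; Player 1 has a winning move.

Player 1 wins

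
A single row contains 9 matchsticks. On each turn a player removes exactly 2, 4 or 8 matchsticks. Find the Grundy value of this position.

1

Build the Grundy sequence with g(k) = mex{g(k−s) : s ∈ {2, 4, 8}, s ≤ k}:
g(0) = mex{} = 0
g(1) = mex{} = 0
g(2) = mex{0} = 1
g(3) = mex{0} = 1
g(4) = mex{0,1} = 2
g(5) = mex{0,1} = 2
g(6) = mex{1,2} = 0
g(7) = mex{1,2} = 0
g(8) = mex{0,2} = 1
g(9) = mex{0,2} = 1
So g(9) = 1.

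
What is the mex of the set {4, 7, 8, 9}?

0

0 is not in the set, so the mex is 0.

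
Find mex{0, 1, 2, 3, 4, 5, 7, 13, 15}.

6

The values 0, 1, 2, 3, 4, 5 are all present; 6 is the first non-negative integer missing from the set.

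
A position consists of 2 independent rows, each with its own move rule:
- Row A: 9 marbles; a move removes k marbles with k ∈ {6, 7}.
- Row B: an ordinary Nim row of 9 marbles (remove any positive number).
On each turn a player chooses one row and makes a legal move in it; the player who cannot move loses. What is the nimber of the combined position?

8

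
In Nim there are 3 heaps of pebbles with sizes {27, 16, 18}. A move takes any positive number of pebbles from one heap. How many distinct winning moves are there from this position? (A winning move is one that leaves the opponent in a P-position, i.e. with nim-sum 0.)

Write each in binary and XOR column by column:
  11011  (27)
  10000  (16)
  10010  (18)
  -----
  11001  (25)
The overall nim-sum is X = 25. A heap of size p has a winning move iff p XOR X < p (reduce it to p XOR X).
  27: 27 XOR 25 = 2 < 27 — winning move (to 2).
  16: 16 XOR 25 = 9 < 16 — winning move (to 9).
  18: 18 XOR 25 = 11 < 18 — winning move (to 11).
That gives 3 winning moves.

3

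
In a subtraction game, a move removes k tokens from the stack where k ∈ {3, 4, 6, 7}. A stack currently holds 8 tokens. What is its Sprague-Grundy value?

2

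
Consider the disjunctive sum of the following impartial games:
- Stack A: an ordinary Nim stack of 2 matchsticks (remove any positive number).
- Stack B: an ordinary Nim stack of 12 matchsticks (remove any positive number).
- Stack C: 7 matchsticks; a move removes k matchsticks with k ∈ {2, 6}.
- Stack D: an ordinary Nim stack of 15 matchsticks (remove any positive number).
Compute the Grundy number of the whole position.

Stack A is a plain Nim stack of size 2, so its Grundy value is 2.
Stack B is a plain Nim stack of size 12, so its Grundy value is 12.
For stack C, compute g(0), g(1), … with moves {2, 6}:
g(0) = mex{} = 0
g(1) = mex{} = 0
g(2) = mex{0} = 1
g(3) = mex{0} = 1
g(4) = mex{1} = 0
g(5) = mex{1} = 0
g(6) = mex{0} = 1
g(7) = mex{0} = 1
So g(7) = 1.
Stack D is a plain Nim stack of size 15, so its Grundy value is 15.
The value of a disjunctive sum is the nim-sum of the parts.
Combined value = 2 ⊕ 12 ⊕ 1 ⊕ 15 = 0.

0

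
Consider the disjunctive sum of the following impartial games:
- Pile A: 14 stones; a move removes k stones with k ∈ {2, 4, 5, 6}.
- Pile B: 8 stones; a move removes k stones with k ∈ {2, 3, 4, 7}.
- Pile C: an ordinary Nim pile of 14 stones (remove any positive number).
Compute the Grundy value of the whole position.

12

For pile A, compute g(0), g(1), … with moves {2, 4, 5, 6}:
g(0) = mex{} = 0
g(1) = mex{} = 0
g(2) = mex{0} = 1
g(3) = mex{0} = 1
g(4) = mex{0,1} = 2
g(5) = mex{0,1} = 2
g(6) = mex{0,1,2} = 3
g(7) = mex{0,1,2} = 3
g(8) = mex{1,2,3} = 0
g(9) = mex{1,2,3} = 0
g(10) = mex{0,2,3} = 1
g(11) = mex{0,2,3} = 1
g(12) = mex{0,1,3} = 2
g(13) = mex{0,1,3} = 2
g(14) = mex{0,1,2} = 3
So g(14) = 3.
For pile B, compute g(0), g(1), … with moves {2, 3, 4, 7}:
g(0) = mex{} = 0
g(1) = mex{} = 0
g(2) = mex{0} = 1
g(3) = mex{0} = 1
g(4) = mex{0,1} = 2
g(5) = mex{0,1} = 2
g(6) = mex{1,2} = 0
g(7) = mex{0,1,2} = 3
g(8) = mex{0,2} = 1
So g(8) = 1.
Pile C is a plain Nim pile of size 14, so its Grundy value is 14.
By the Sprague-Grundy theorem, the Grundy value of a sum of independent games is the XOR of the component values.
Combined value = 3 XOR 1 XOR 14 = 12.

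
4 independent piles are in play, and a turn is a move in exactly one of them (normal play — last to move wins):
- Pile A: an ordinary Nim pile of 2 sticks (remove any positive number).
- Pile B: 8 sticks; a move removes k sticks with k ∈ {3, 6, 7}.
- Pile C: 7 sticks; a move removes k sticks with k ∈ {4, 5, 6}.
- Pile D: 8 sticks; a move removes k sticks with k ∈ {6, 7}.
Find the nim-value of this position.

Pile A is a plain Nim pile of size 2, so its Grundy value is 2.
Grundy values for pile B (subtraction set {3, 6, 7}):
g(0) = mex{} = 0
g(1) = mex{} = 0
g(2) = mex{} = 0
g(3) = mex{0} = 1
g(4) = mex{0} = 1
g(5) = mex{0} = 1
g(6) = mex{0,1} = 2
g(7) = mex{0,1} = 2
g(8) = mex{0,1} = 2
So g(8) = 2.
Build the Grundy sequence for pile C with g(k) = mex{g(k−s) : s ∈ {4, 5, 6}, s ≤ k}:
g(0) = mex{} = 0
g(1) = mex{} = 0
g(2) = mex{} = 0
g(3) = mex{} = 0
g(4) = mex{0} = 1
g(5) = mex{0} = 1
g(6) = mex{0} = 1
g(7) = mex{0} = 1
So g(7) = 1.
Build the Grundy sequence for pile D with g(k) = mex{g(k−s) : s ∈ {6, 7}, s ≤ k}:
k:     0  1  2  3  4  5  6  7  8
g(k):  0  0  0  0  0  0  1  1  1
So g(8) = 1.
By the Sprague-Grundy theorem, the Grundy value of a sum of independent games is the XOR of the component values.
Combined value = 2 XOR 2 XOR 1 XOR 1 = 0.

0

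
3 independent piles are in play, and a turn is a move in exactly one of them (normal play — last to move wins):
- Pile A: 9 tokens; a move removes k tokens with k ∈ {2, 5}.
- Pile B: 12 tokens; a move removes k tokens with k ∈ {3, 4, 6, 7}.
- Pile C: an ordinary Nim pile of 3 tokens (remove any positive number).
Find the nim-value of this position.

2

Build the Grundy sequence for pile A with g(k) = mex{g(k−s) : s ∈ {2, 5}, s ≤ k}:
k:     0  1  2  3  4  5  6  7  8  9
g(k):  0  0  1  1  0  2  1  0  0  1
So g(9) = 1.
Grundy values for pile B (subtraction set {3, 4, 6, 7}):
g(0) = mex{} = 0
g(1) = mex{} = 0
g(2) = mex{} = 0
g(3) = mex{0} = 1
g(4) = mex{0} = 1
g(5) = mex{0} = 1
g(6) = mex{0,1} = 2
g(7) = mex{0,1} = 2
g(8) = mex{0,1} = 2
g(9) = mex{0,1,2} = 3
g(10) = mex{1,2} = 0
g(11) = mex{1,2} = 0
g(12) = mex{1,2,3} = 0
So g(12) = 0.
Pile C is a plain Nim pile of size 3, so its Grundy value is 3.
By the Sprague-Grundy theorem, the Grundy value of a sum of independent games is the XOR of the component values.
Combined value = 1 ⊕ 0 ⊕ 3 = 2.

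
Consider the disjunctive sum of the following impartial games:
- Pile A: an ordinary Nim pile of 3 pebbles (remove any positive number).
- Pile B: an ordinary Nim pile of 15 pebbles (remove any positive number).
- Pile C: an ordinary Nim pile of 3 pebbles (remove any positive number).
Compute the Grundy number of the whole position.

Pile A is a plain Nim pile of size 3, so its Grundy value is 3.
Pile B is a plain Nim pile of size 15, so its Grundy value is 15.
Pile C is a plain Nim pile of size 3, so its Grundy value is 3.
The value of a disjunctive sum is the nim-sum of the parts.
Combined value = 3 ⊕ 15 ⊕ 3 = 15.

15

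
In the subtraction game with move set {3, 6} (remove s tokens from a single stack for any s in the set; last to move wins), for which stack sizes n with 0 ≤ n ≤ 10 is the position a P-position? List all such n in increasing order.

0, 1, 2, 9, 10

Grundy values for subtraction set {3, 6}:
g(0) = mex{} = 0
g(1) = mex{} = 0
g(2) = mex{} = 0
g(3) = mex{0} = 1
g(4) = mex{0} = 1
g(5) = mex{0} = 1
g(6) = mex{0,1} = 2
g(7) = mex{0,1} = 2
g(8) = mex{0,1} = 2
g(9) = mex{1,2} = 0
g(10) = mex{1,2} = 0
The P-positions (g = 0) in 0..10 are 0, 1, 2, 9, 10.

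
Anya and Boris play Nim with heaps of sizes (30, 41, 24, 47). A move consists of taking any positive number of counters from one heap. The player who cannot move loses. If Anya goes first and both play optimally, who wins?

Compute the nim-sum pairwise:
30 XOR 41 = 55
55 XOR 24 = 47
47 XOR 47 = 0
The nim-sum is 0, so this is a P-position: the player to move is in a losing position under optimal play; Anya is about to move from it and so loses — Boris wins.

Boris wins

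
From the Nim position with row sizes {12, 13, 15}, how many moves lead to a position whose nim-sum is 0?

3

Write each in binary and XOR column by column:
  1100  (12)
  1101  (13)
  1111  (15)
  ----
  1110  (14)
The overall nim-sum is X = 14. A row of size p has a winning move iff p XOR X < p (reduce it to p XOR X).
  12: 12 XOR 14 = 2 < 12 — winning move (to 2).
  13: 13 XOR 14 = 3 < 13 — winning move (to 3).
  15: 15 XOR 14 = 1 < 15 — winning move (to 1).
That gives 3 winning moves.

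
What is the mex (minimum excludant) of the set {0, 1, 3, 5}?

The values 0, 1 are all present; 2 is the first non-negative integer missing from the set.

2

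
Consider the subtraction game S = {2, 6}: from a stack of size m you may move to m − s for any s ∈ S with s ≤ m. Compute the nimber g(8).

0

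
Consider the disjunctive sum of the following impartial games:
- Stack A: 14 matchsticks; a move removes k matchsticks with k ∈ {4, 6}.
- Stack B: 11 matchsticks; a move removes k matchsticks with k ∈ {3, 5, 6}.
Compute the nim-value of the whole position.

1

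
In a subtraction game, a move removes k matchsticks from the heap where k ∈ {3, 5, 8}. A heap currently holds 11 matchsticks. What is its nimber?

0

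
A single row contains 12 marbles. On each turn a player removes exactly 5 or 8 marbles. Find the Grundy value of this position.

2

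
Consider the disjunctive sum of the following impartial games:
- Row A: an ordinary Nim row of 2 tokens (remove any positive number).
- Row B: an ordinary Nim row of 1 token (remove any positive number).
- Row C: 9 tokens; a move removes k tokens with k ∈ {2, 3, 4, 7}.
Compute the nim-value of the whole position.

7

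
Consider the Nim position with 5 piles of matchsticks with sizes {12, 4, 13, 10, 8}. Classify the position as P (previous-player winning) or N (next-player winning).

N-position

Compute the nim-sum pairwise:
12 ^ 4 = 8
8 ^ 13 = 5
5 ^ 10 = 15
15 ^ 8 = 7
The nim-sum is 7 ≠ 0, so this is an N-position: the player to move can win.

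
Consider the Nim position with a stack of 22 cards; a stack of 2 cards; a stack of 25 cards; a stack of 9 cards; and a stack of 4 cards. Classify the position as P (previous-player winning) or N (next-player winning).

P-position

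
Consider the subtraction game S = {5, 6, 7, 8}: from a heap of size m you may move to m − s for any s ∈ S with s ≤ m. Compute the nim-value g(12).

2

Compute g(0), g(1), … for moves {5, 6, 7, 8}:
k:     0  1  2  3  4  5  6  7  8  9 10 11 12
g(k):  0  0  0  0  0  1  1  1  1  1  2  2  2
So g(12) = 2.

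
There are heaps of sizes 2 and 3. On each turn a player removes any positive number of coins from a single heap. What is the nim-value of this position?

Compute the nim-sum pairwise:
2 ⊕ 3 = 1

1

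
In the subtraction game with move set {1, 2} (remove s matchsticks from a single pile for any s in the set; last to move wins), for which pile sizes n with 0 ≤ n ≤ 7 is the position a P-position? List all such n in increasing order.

0, 3, 6

Grundy values for subtraction set {1, 2}:
g(0) = mex{} = 0
g(1) = mex{0} = 1
g(2) = mex{0,1} = 2
g(3) = mex{1,2} = 0
g(4) = mex{0,2} = 1
g(5) = mex{0,1} = 2
g(6) = mex{1,2} = 0
g(7) = mex{0,2} = 1
The P-positions (g = 0) in 0..7 are 0, 3, 6.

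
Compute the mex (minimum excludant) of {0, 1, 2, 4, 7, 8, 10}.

3

The values 0, 1, 2 are all present; 3 is the first non-negative integer missing from the set.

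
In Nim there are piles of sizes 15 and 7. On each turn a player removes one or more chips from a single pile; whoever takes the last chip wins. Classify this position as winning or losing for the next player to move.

Winning position

Bitwise XOR of the heap sizes:
  1111  (15)
  0111  (7)
  ----
  1000  (8)
The nim-sum is 8 ≠ 0, so this is an N-position: the player to move can win.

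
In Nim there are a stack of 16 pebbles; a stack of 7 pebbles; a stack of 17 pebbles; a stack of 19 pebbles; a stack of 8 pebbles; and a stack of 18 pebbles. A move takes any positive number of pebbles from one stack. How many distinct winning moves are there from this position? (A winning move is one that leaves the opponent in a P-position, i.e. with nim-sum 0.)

Nim-sum: 16 XOR 7 XOR 17 XOR 19 XOR 8 XOR 18 = 15.
The overall nim-sum is X = 15. A stack of size p has a winning move iff p XOR X < p (reduce it to p XOR X).
  16: 16 XOR 15 = 31 ≥ 16 — no move.
  7: 7 XOR 15 = 8 ≥ 7 — no move.
  17: 17 XOR 15 = 30 ≥ 17 — no move.
  19: 19 XOR 15 = 28 ≥ 19 — no move.
  8: 8 XOR 15 = 7 < 8 — winning move (to 7).
  18: 18 XOR 15 = 29 ≥ 18 — no move.
That gives 1 winning move.

1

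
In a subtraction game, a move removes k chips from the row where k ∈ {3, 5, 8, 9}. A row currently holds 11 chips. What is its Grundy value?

Build the Grundy sequence with g(k) = mex{g(k−s) : s ∈ {3, 5, 8, 9}, s ≤ k}:
k:     0  1  2  3  4  5  6  7  8  9 10 11
g(k):  0  0  0  1  1  1  2  2  2  3  3  3
So g(11) = 3.

3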